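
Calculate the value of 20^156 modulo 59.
Using Fermat: 20^{58} ≡ 1 (mod 59). 156 ≡ 40 (mod 58). So 20^{156} ≡ 20^{40} ≡ 57 (mod 59)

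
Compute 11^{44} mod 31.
14

Using successive squaring:
Binary expansion of 44: 101100
Powers of 11 mod 31 (each is the square of the previous):
  11^1 ≡ 11 (mod 31)
  11^2 ≡ 11² = 121 ≡ 28 (mod 31)
  11^4 ≡ 28² = 784 ≡ 9 (mod 31)
  11^8 ≡ 9² = 81 ≡ 19 (mod 31)
  11^16 ≡ 19² = 361 ≡ 20 (mod 31)
  11^32 ≡ 20² = 400 ≡ 28 (mod 31)
44 = 32 + 8 + 4, so 11^44 = 11^32 × 11^8 × 11^4 ≡ 28 × 19 × 9 (mod 31)
Multiplying step by step:
  28 × 19 = 532 ≡ 5 (mod 31)
  5 × 9 = 45 ≡ 14 (mod 31)
Result: 11^44 ≡ 14 (mod 31)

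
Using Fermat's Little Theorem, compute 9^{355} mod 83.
59

By Fermat's Little Theorem, a^(p-1) ≡ 1 (mod p) for prime p and gcd(a, p) = 1
Here p = 83, so 9^82 ≡ 1 (mod 83)
We can reduce the exponent: 355 mod 82 = 27
So 9^355 ≡ 9^27 (mod 83)
Computing: 9^27 mod 83 = 59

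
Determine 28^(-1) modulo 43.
28^(-1) ≡ 20 (mod 43). Verification: 28 × 20 = 560 ≡ 1 (mod 43)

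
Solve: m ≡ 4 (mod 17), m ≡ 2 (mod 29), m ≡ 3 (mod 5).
M = 17 × 29 × 5 = 2465. M₁ = 145, y₁ ≡ 2 (mod 17). M₂ = 85, y₂ ≡ 14 (mod 29). M₃ = 493, y₃ ≡ 2 (mod 5). m = 4×145×2 + 2×85×14 + 3×493×2 ≡ 1568 (mod 2465)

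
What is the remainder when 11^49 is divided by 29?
Using Fermat: 11^{28} ≡ 1 (mod 29). 49 ≡ 21 (mod 28). So 11^{49} ≡ 11^{21} ≡ 17 (mod 29)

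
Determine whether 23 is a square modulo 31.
By Euler's criterion: 23^{15} ≡ 30 (mod 31). Since this equals -1 (≡ 30), 23 is not a QR.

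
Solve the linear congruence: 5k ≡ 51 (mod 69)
24

Since gcd(5, 69) = 1 divides 51, a solution exists.
Multiply both sides by the inverse of 5 mod 69:
  5^(-1) mod 69 = 14
  x ≡ 14 × 51 ≡ 714 ≡ 24 (mod 69)
Verification: 5 × 24 = 120 = 1 × 69 + 51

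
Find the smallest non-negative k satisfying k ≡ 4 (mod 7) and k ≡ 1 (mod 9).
M = 7 × 9 = 63. M₁ = 9, y₁ ≡ 4 (mod 7). M₂ = 7, y₂ ≡ 4 (mod 9). k = 4×9×4 + 1×7×4 ≡ 46 (mod 63)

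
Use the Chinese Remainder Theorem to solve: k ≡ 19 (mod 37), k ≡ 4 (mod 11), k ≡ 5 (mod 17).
4459

Using the Chinese Remainder Theorem:
M = product of moduli = 6919
For equation 1: M_1 = 187, 187 ≡ 2 (mod 37), inverse of 187 mod 37 is 19 (check: 2 × 19 = 38 ≡ 1 (mod 37))
For equation 2: M_2 = 629, 629 ≡ 2 (mod 11), inverse of 629 mod 11 is 6 (check: 2 × 6 = 12 ≡ 1 (mod 11))
For equation 3: M_3 = 407, 407 ≡ 16 (mod 17), inverse of 407 mod 17 is 16 (check: 16 × 16 = 256 ≡ 1 (mod 17))
Combine: k ≡ Σ r_i×M_i×(M_i⁻¹ mod m_i) = 19×187×19 + 4×629×6 + 5×407×16 = 67507 + 15096 + 32560 = 115163
115163 mod 6919 = 4459
k ≡ 4459 (mod 6919)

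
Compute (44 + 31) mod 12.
3

(44 + 31) = 75
75 mod 12 = 3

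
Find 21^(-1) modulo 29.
18

Using Extended Euclidean Algorithm:
gcd(21, 29) = 1
Bezout coefficients: 21 × -11 + 29 × 8 = 1
So 21 × -11 ≡ 1 (mod 29)
The inverse is -11 mod 29 = 18
Verification: 21 × 18 = 378 = 13 × 29 + 1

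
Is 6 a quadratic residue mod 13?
By Euler's criterion: 6^{6} ≡ 12 (mod 13). Since this equals -1 (≡ 12), 6 is not a QR.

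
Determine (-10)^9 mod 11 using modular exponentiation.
(-10) ≡ 1 (mod 11). 9 = 8 + 1 (binary 1001). Repeated squaring mod 11: 1^1 ≡ 1; 1^2 ≡ 1² = 1 ≡ 1; 1^4 ≡ 1² = 1 ≡ 1; 1^8 ≡ 1² = 1 ≡ 1. Multiply: (-10)^9 ≡ 1^8 × 1^1 ≡ 1 × 1 (mod 11): 1 × 1 = 1 ≡ 1. So (-10)^9 ≡ 1 (mod 11).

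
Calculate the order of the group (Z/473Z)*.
420

Prime factorization: 473 = 11 × 43
Using the formula φ(n) = n × Π(1 - 1/p) for each prime factor p:
φ(473) = 473 × (1 - 1/11) × (1 - 1/43)
φ(473) = 420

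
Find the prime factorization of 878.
2 × 439

Divide by primes starting from smallest:
878 ÷ 2 = 439
439 ÷ 439 = 1

878 = 2 × 439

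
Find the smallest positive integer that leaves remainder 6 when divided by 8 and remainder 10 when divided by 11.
M = 8 × 11 = 88. M₁ = 11, y₁ ≡ 3 (mod 8). M₂ = 8, y₂ ≡ 7 (mod 11). y = 6×11×3 + 10×8×7 ≡ 54 (mod 88). The smallest positive such number is 54.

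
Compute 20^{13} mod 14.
6

Using successive squaring:
Binary expansion of 13: 1101
Powers of 20 mod 14 (each is the square of the previous):
  20^1 ≡ 6 (mod 14)
  20^2 ≡ 6² = 36 ≡ 8 (mod 14)
  20^4 ≡ 8² = 64 ≡ 8 (mod 14)
  20^8 ≡ 8² = 64 ≡ 8 (mod 14)
13 = 8 + 4 + 1, so 20^13 = 20^8 × 20^4 × 20^1 ≡ 8 × 8 × 6 (mod 14)
Multiplying step by step:
  8 × 8 = 64 ≡ 8 (mod 14)
  8 × 6 = 48 ≡ 6 (mod 14)
Result: 20^13 ≡ 6 (mod 14)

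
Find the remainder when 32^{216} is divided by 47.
By Fermat: 32^{46} ≡ 1 (mod 47). 216 = 4×46 + 32. So 32^{216} ≡ 32^{32} ≡ 24 (mod 47)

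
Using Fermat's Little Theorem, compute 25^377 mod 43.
By Fermat: 25^{42} ≡ 1 (mod 43). 377 = 8×42 + 41. So 25^{377} ≡ 25^{41} ≡ 31 (mod 43)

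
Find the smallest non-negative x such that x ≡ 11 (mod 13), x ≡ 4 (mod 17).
89

Using the Chinese Remainder Theorem:
M = product of moduli = 221
For equation 1: M_1 = 17, 17 ≡ 4 (mod 13), inverse of 17 mod 13 is 10 (check: 4 × 10 = 40 ≡ 1 (mod 13))
For equation 2: M_2 = 13, 13 ≡ 13 (mod 17), inverse of 13 mod 17 is 4 (check: 13 × 4 = 52 ≡ 1 (mod 17))
Combine: x ≡ Σ r_i×M_i×(M_i⁻¹ mod m_i) = 11×17×10 + 4×13×4 = 1870 + 208 = 2078
2078 mod 221 = 89
x ≡ 89 (mod 221)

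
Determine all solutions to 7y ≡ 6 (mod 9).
6

Since gcd(7, 9) = 1 divides 6, a solution exists.
Multiply both sides by the inverse of 7 mod 9:
  7^(-1) mod 9 = 4
  x ≡ 4 × 6 ≡ 24 ≡ 6 (mod 9)
Verification: 7 × 6 = 42 = 4 × 9 + 6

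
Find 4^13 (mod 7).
Using Fermat: 4^{6} ≡ 1 (mod 7). 13 ≡ 1 (mod 6). So 4^{13} ≡ 4^{1} ≡ 4 (mod 7)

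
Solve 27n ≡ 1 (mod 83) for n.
40

Using Extended Euclidean Algorithm:
gcd(27, 83) = 1
Bezout coefficients: 27 × 40 + 83 × -13 = 1
So 27 × 40 ≡ 1 (mod 83)
The inverse is 40 mod 83 = 40
Verification: 27 × 40 = 1080 = 13 × 83 + 1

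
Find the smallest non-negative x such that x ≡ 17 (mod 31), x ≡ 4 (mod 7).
172

Using the Chinese Remainder Theorem:
M = product of moduli = 217
For equation 1: M_1 = 7, 7 ≡ 7 (mod 31), inverse of 7 mod 31 is 9 (check: 7 × 9 = 63 ≡ 1 (mod 31))
For equation 2: M_2 = 31, 31 ≡ 3 (mod 7), inverse of 31 mod 7 is 5 (check: 3 × 5 = 15 ≡ 1 (mod 7))
Combine: x ≡ Σ r_i×M_i×(M_i⁻¹ mod m_i) = 17×7×9 + 4×31×5 = 1071 + 620 = 1691
1691 mod 217 = 172
x ≡ 172 (mod 217)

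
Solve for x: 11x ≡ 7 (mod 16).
5

Since gcd(11, 16) = 1 divides 7, a solution exists.
Multiply both sides by the inverse of 11 mod 16:
  11^(-1) mod 16 = 3
  x ≡ 3 × 7 ≡ 21 ≡ 5 (mod 16)
Verification: 11 × 5 = 55 = 3 × 16 + 7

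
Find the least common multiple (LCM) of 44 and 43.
1892

First find GCD(44, 43) using the Euclidean algorithm:
44 = 1 × 43 + 1
43 = 43 × 1 + 0
GCD(44, 43) = 1

LCM formula: LCM(a, b) = (a × b) / GCD(a, b)
LCM(44, 43) = (44 × 43) / 1
LCM(44, 43) = 1892 / 1
LCM(44, 43) = 1892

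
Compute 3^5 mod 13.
5 = 4 + 1 (binary 101). Repeated squaring mod 13: 3^1 ≡ 3; 3^2 ≡ 3² = 9 ≡ 9; 3^4 ≡ 9² = 81 ≡ 3. Multiply: 3^5 = 3^4 × 3^1 ≡ 3 × 3 (mod 13): 3 × 3 = 9 ≡ 9. So 3^5 ≡ 9 (mod 13).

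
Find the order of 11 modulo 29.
Powers of 11 mod 29: 11^1≡11, 11^2≡5, 11^3≡26, 11^4≡25, 11^5≡14, 11^6≡9, 11^7≡12, 11^8≡16, 11^9≡2, 11^10≡22, 11^11≡10, 11^12≡23, 11^13≡21, 11^14≡28, 11^15≡18, 11^16≡24, 11^17≡3, 11^18≡4, 11^19≡15, 11^20≡20, 11^21≡17, 11^22≡13, 11^23≡27, 11^24≡7, 11^25≡19, 11^26≡6, 11^27≡8, 11^28≡1. Order = 28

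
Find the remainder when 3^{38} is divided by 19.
By Fermat: 3^{18} ≡ 1 (mod 19). 38 = 2×18 + 2. So 3^{38} ≡ 3^{2} ≡ 9 (mod 19)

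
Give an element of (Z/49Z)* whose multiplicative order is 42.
3 has order 42 mod 49 since 3^{42} ≡ 1 (mod 49) and no smaller power works.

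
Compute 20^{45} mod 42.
20

Using successive squaring:
Binary expansion of 45: 101101
Powers of 20 mod 42 (each is the square of the previous):
  20^1 ≡ 20 (mod 42)
  20^2 ≡ 20² = 400 ≡ 22 (mod 42)
  20^4 ≡ 22² = 484 ≡ 22 (mod 42)
  20^8 ≡ 22² = 484 ≡ 22 (mod 42)
  20^16 ≡ 22² = 484 ≡ 22 (mod 42)
  20^32 ≡ 22² = 484 ≡ 22 (mod 42)
45 = 32 + 8 + 4 + 1, so 20^45 = 20^32 × 20^8 × 20^4 × 20^1 ≡ 22 × 22 × 22 × 20 (mod 42)
Multiplying step by step:
  22 × 22 = 484 ≡ 22 (mod 42)
  22 × 22 = 484 ≡ 22 (mod 42)
  22 × 20 = 440 ≡ 20 (mod 42)
Result: 20^45 ≡ 20 (mod 42)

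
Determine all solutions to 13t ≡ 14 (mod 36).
26

Since gcd(13, 36) = 1 divides 14, a solution exists.
Multiply both sides by the inverse of 13 mod 36:
  13^(-1) mod 36 = 25
  x ≡ 25 × 14 ≡ 350 ≡ 26 (mod 36)
Verification: 13 × 26 = 338 = 9 × 36 + 14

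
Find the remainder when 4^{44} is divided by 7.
By Fermat: 4^{6} ≡ 1 (mod 7). 44 = 7×6 + 2. So 4^{44} ≡ 4^{2} ≡ 2 (mod 7)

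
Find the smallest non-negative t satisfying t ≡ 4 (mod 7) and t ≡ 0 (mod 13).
M = 7 × 13 = 91. M₁ = 13, y₁ ≡ 6 (mod 7). M₂ = 7, y₂ ≡ 2 (mod 13). t = 4×13×6 + 0×7×2 ≡ 39 (mod 91)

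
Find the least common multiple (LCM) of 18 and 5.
90

First find GCD(18, 5) using the Euclidean algorithm:
18 = 3 × 5 + 3
5 = 1 × 3 + 2
3 = 1 × 2 + 1
2 = 2 × 1 + 0
GCD(18, 5) = 1

LCM formula: LCM(a, b) = (a × b) / GCD(a, b)
LCM(18, 5) = (18 × 5) / 1
LCM(18, 5) = 90 / 1
LCM(18, 5) = 90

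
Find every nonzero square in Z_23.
QRs mod 23: {1, 2, 3, 4, 6, 8, 9, 12, 13, 16, 18}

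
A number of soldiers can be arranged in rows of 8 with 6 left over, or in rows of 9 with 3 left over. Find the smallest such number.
M = 8 × 9 = 72. M₁ = 9, y₁ ≡ 1 (mod 8). M₂ = 8, y₂ ≡ 8 (mod 9). x = 6×9×1 + 3×8×8 ≡ 30 (mod 72). The smallest positive such number is 30.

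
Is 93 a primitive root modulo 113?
Yes

To verify, check if 93^(112/q) ≢ 1 (mod 113) for each prime divisor q of 112
Divisors of 112 = 112: [1, 2, 4, 7, 8, 14, 16, 28, 56, 112]
  93^(112/2) = 93^56 ≡ 112 (mod 113)
  93^(112/7) = 93^16 ≡ 28 (mod 113)
Conclusion: 93 is a primitive root modulo 113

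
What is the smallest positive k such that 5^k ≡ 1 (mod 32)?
Powers of 5 mod 32: 5^1≡5, 5^2≡25, 5^3≡29, 5^4≡17, 5^5≡21, 5^6≡9, 5^7≡13, 5^8≡1. Order = 8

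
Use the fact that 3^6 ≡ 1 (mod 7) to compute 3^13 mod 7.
By Fermat: 3^{6} ≡ 1 (mod 7). 13 = 2×6 + 1. So 3^{13} ≡ 3^{1} ≡ 3 (mod 7)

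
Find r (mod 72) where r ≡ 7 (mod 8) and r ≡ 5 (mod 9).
M = 8 × 9 = 72. M₁ = 9, y₁ ≡ 1 (mod 8). M₂ = 8, y₂ ≡ 8 (mod 9). r = 7×9×1 + 5×8×8 ≡ 23 (mod 72)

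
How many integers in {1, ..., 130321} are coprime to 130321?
123462

Prime factorization: 130321 = 19^4
Using the formula φ(n) = n × Π(1 - 1/p) for each prime factor p:
φ(130321) = 130321 × (1 - 1/19)
φ(130321) = 123462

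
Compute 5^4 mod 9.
4 = 4 (binary 100). Repeated squaring mod 9: 5^1 ≡ 5; 5^2 ≡ 5² = 25 ≡ 7; 5^4 ≡ 7² = 49 ≡ 4. So 5^4 ≡ 4 (mod 9).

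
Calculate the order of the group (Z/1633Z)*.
1540

Prime factorization: 1633 = 23 × 71
Using the formula φ(n) = n × Π(1 - 1/p) for each prime factor p:
φ(1633) = 1633 × (1 - 1/23) × (1 - 1/71)
φ(1633) = 1540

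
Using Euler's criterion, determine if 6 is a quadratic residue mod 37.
By Euler's criterion: 6^{18} ≡ 36 (mod 37). Since this equals -1 (≡ 36), 6 is not a QR.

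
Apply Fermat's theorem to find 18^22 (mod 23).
By Fermat's Little Theorem, 18^{22} ≡ 1 (mod 23) since 23 is prime and gcd(18, 23) = 1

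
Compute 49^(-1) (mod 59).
53

Using Extended Euclidean Algorithm:
gcd(49, 59) = 1
Bezout coefficients: 49 × -6 + 59 × 5 = 1
So 49 × -6 ≡ 1 (mod 59)
The inverse is -6 mod 59 = 53
Verification: 49 × 53 = 2597 = 44 × 59 + 1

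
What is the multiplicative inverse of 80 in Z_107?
80^(-1) ≡ 103 (mod 107). Verification: 80 × 103 = 8240 ≡ 1 (mod 107)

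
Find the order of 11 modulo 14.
Powers of 11 mod 14: 11^1≡11, 11^2≡9, 11^3≡1. Order = 3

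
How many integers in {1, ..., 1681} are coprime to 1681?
1640

Prime factorization: 1681 = 41^2
Using the formula φ(n) = n × Π(1 - 1/p) for each prime factor p:
φ(1681) = 1681 × (1 - 1/41)
φ(1681) = 1640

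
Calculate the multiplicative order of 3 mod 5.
Powers of 3 mod 5: 3^1≡3, 3^2≡4, 3^3≡2, 3^4≡1. Order = 4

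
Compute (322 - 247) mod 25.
0

(322 - 247) = 75
75 mod 25 = 0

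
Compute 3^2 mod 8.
2 = 2 (binary 10). Repeated squaring mod 8: 3^1 ≡ 3; 3^2 ≡ 3² = 9 ≡ 1. So 3^2 ≡ 1 (mod 8).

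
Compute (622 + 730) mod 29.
18

(622 + 730) = 1352
1352 mod 29 = 18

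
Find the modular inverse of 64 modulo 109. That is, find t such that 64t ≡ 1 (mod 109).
46

Using Extended Euclidean Algorithm:
gcd(64, 109) = 1
Bezout coefficients: 64 × 46 + 109 × -27 = 1
So 64 × 46 ≡ 1 (mod 109)
The inverse is 46 mod 109 = 46
Verification: 64 × 46 = 2944 = 27 × 109 + 1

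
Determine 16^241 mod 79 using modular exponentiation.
Using Fermat: 16^{78} ≡ 1 (mod 79). 241 ≡ 7 (mod 78). So 16^{241} ≡ 16^{7} ≡ 13 (mod 79)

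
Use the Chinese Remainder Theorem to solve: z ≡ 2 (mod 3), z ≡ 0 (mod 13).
M = 3 × 13 = 39. M₁ = 13, y₁ ≡ 1 (mod 3). M₂ = 3, y₂ ≡ 9 (mod 13). z = 2×13×1 + 0×3×9 ≡ 26 (mod 39)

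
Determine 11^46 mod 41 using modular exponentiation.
Using Fermat: 11^{40} ≡ 1 (mod 41). 46 ≡ 6 (mod 40). So 11^{46} ≡ 11^{6} ≡ 33 (mod 41)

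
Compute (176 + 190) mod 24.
6

(176 + 190) = 366
366 mod 24 = 6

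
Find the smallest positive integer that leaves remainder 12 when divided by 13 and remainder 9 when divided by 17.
M = 13 × 17 = 221. M₁ = 17, y₁ ≡ 10 (mod 13). M₂ = 13, y₂ ≡ 4 (mod 17). m = 12×17×10 + 9×13×4 ≡ 77 (mod 221). The smallest positive such number is 77.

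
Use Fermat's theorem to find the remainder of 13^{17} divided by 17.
13

By Fermat's Little Theorem, a^(p-1) ≡ 1 (mod p) for prime p and gcd(a, p) = 1
Here p = 17, so 13^16 ≡ 1 (mod 17)
We can reduce the exponent: 17 mod 16 = 1
So 13^17 ≡ 13^1 (mod 17)
Computing: 13^1 mod 17 = 13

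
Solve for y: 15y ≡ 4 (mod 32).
28

Since gcd(15, 32) = 1 divides 4, a solution exists.
Multiply both sides by the inverse of 15 mod 32:
  15^(-1) mod 32 = 15
  x ≡ 15 × 4 ≡ 60 ≡ 28 (mod 32)
Verification: 15 × 28 = 420 = 13 × 32 + 4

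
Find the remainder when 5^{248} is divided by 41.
By Fermat: 5^{40} ≡ 1 (mod 41). 248 = 6×40 + 8. So 5^{248} ≡ 5^{8} ≡ 18 (mod 41)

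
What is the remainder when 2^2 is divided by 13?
2 = 2 (binary 10). Repeated squaring mod 13: 2^1 ≡ 2; 2^2 ≡ 2² = 4 ≡ 4. So 2^2 ≡ 4 (mod 13).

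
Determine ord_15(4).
Powers of 4 mod 15: 4^1≡4, 4^2≡1. Order = 2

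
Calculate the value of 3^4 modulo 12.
4 = 4 (binary 100). Repeated squaring mod 12: 3^1 ≡ 3; 3^2 ≡ 3² = 9 ≡ 9; 3^4 ≡ 9² = 81 ≡ 9. So 3^4 ≡ 9 (mod 12).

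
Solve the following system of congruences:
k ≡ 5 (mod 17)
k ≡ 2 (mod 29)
379

Using the Chinese Remainder Theorem:
M = product of moduli = 493
For equation 1: M_1 = 29, 29 ≡ 12 (mod 17), inverse of 29 mod 17 is 10 (check: 12 × 10 = 120 ≡ 1 (mod 17))
For equation 2: M_2 = 17, 17 ≡ 17 (mod 29), inverse of 17 mod 29 is 12 (check: 17 × 12 = 204 ≡ 1 (mod 29))
Combine: k ≡ Σ r_i×M_i×(M_i⁻¹ mod m_i) = 5×29×10 + 2×17×12 = 1450 + 408 = 1858
1858 mod 493 = 379
k ≡ 379 (mod 493)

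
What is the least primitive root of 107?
2

A primitive root g modulo p has order p-1 = 106
Prime divisors of 106: [2, 53]
g is a primitive root iff g^(106/q) ≢ 1 (mod 107) for each prime divisor q
Testing small values:
  g = 2: 2^53 ≡ 106, 2^2 ≡ 4 (mod 107) → none is 1, primitive root!
The smallest primitive root is 2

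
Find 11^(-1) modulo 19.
7

Using Extended Euclidean Algorithm:
gcd(11, 19) = 1
Bezout coefficients: 11 × 7 + 19 × -4 = 1
So 11 × 7 ≡ 1 (mod 19)
The inverse is 7 mod 19 = 7
Verification: 11 × 7 = 77 = 4 × 19 + 1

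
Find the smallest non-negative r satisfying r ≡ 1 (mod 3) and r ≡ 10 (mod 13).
M = 3 × 13 = 39. M₁ = 13, y₁ ≡ 1 (mod 3). M₂ = 3, y₂ ≡ 9 (mod 13). r = 1×13×1 + 10×3×9 ≡ 10 (mod 39)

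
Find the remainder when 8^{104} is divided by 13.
By Fermat: 8^{12} ≡ 1 (mod 13). 104 = 8×12 + 8. So 8^{104} ≡ 8^{8} ≡ 1 (mod 13)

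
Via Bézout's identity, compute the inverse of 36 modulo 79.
Extended GCD: 36(11) + 79(-5) = 1. So 36^(-1) ≡ 11 ≡ 11 (mod 79). Verify: 36 × 11 = 396 ≡ 1 (mod 79)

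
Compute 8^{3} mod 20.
12

Using successive squaring:
Binary expansion of 3: 11
Powers of 8 mod 20 (each is the square of the previous):
  8^1 ≡ 8 (mod 20)
  8^2 ≡ 8² = 64 ≡ 4 (mod 20)
3 = 2 + 1, so 8^3 = 8^2 × 8^1 ≡ 4 × 8 (mod 20)
Multiplying step by step:
  4 × 8 = 32 ≡ 12 (mod 20)
Result: 8^3 ≡ 12 (mod 20)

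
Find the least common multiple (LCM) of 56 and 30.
840

First find GCD(56, 30) using the Euclidean algorithm:
56 = 1 × 30 + 26
30 = 1 × 26 + 4
26 = 6 × 4 + 2
4 = 2 × 2 + 0
GCD(56, 30) = 2

LCM formula: LCM(a, b) = (a × b) / GCD(a, b)
LCM(56, 30) = (56 × 30) / 2
LCM(56, 30) = 1680 / 2
LCM(56, 30) = 840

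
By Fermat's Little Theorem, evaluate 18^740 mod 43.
By Fermat: 18^{42} ≡ 1 (mod 43). 740 ≡ 26 (mod 42). So 18^{740} ≡ 18^{26} ≡ 24 (mod 43)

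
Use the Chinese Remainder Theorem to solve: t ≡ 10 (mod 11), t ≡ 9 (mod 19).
M = 11 × 19 = 209. M₁ = 19, y₁ ≡ 7 (mod 11). M₂ = 11, y₂ ≡ 7 (mod 19). t = 10×19×7 + 9×11×7 ≡ 142 (mod 209)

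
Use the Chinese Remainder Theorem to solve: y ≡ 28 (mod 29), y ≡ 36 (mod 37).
1072

Using the Chinese Remainder Theorem:
M = product of moduli = 1073
For equation 1: M_1 = 37, 37 ≡ 8 (mod 29), inverse of 37 mod 29 is 11 (check: 8 × 11 = 88 ≡ 1 (mod 29))
For equation 2: M_2 = 29, 29 ≡ 29 (mod 37), inverse of 29 mod 37 is 23 (check: 29 × 23 = 667 ≡ 1 (mod 37))
Combine: y ≡ Σ r_i×M_i×(M_i⁻¹ mod m_i) = 28×37×11 + 36×29×23 = 11396 + 24012 = 35408
35408 mod 1073 = 1072
y ≡ 1072 (mod 1073)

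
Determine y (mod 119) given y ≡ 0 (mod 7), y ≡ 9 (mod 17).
77

Using the Chinese Remainder Theorem:
M = product of moduli = 119
For equation 1: M_1 = 17, 17 ≡ 3 (mod 7), inverse of 17 mod 7 is 5 (check: 3 × 5 = 15 ≡ 1 (mod 7))
For equation 2: M_2 = 7, 7 ≡ 7 (mod 17), inverse of 7 mod 17 is 5 (check: 7 × 5 = 35 ≡ 1 (mod 17))
Combine: y ≡ Σ r_i×M_i×(M_i⁻¹ mod m_i) = 0×17×5 + 9×7×5 = 0 + 315 = 315
315 mod 119 = 77
y ≡ 77 (mod 119)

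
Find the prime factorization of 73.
73

Divide by primes starting from smallest:
73 ÷ 73 = 1

73 = 73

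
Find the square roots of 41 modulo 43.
The square roots of 41 mod 43 are 16 and 27. Verify: 16² = 256 ≡ 41 (mod 43)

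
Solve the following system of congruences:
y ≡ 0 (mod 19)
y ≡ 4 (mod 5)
19

Using the Chinese Remainder Theorem:
M = product of moduli = 95
For equation 1: M_1 = 5, 5 ≡ 5 (mod 19), inverse of 5 mod 19 is 4 (check: 5 × 4 = 20 ≡ 1 (mod 19))
For equation 2: M_2 = 19, 19 ≡ 4 (mod 5), inverse of 19 mod 5 is 4 (check: 4 × 4 = 16 ≡ 1 (mod 5))
Combine: y ≡ Σ r_i×M_i×(M_i⁻¹ mod m_i) = 0×5×4 + 4×19×4 = 0 + 304 = 304
304 mod 95 = 19
y ≡ 19 (mod 95)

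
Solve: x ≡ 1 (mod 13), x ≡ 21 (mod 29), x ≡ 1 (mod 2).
M = 13 × 29 × 2 = 754. M₁ = 58, y₁ ≡ 11 (mod 13). M₂ = 26, y₂ ≡ 19 (mod 29). M₃ = 377, y₃ ≡ 1 (mod 2). x = 1×58×11 + 21×26×19 + 1×377×1 ≡ 79 (mod 754)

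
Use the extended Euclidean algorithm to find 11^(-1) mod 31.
Extended GCD: 11(-14) + 31(5) = 1. So 11^(-1) ≡ 17 ≡ 17 (mod 31). Verify: 11 × 17 = 187 ≡ 1 (mod 31)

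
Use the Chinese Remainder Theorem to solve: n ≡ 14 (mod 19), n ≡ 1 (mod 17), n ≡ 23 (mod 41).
4574

Using the Chinese Remainder Theorem:
M = product of moduli = 13243
For equation 1: M_1 = 697, 697 ≡ 13 (mod 19), inverse of 697 mod 19 is 3 (check: 13 × 3 = 39 ≡ 1 (mod 19))
For equation 2: M_2 = 779, 779 ≡ 14 (mod 17), inverse of 779 mod 17 is 11 (check: 14 × 11 = 154 ≡ 1 (mod 17))
For equation 3: M_3 = 323, 323 ≡ 36 (mod 41), inverse of 323 mod 41 is 8 (check: 36 × 8 = 288 ≡ 1 (mod 41))
Combine: n ≡ Σ r_i×M_i×(M_i⁻¹ mod m_i) = 14×697×3 + 1×779×11 + 23×323×8 = 29274 + 8569 + 59432 = 97275
97275 mod 13243 = 4574
n ≡ 4574 (mod 13243)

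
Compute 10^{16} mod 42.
4

Using successive squaring:
Binary expansion of 16: 10000
Powers of 10 mod 42 (each is the square of the previous):
  10^1 ≡ 10 (mod 42)
  10^2 ≡ 10² = 100 ≡ 16 (mod 42)
  10^4 ≡ 16² = 256 ≡ 4 (mod 42)
  10^8 ≡ 4² = 16 ≡ 16 (mod 42)
  10^16 ≡ 16² = 256 ≡ 4 (mod 42)
16 is a power of 2, so 10^16 is the last square: ≡ 4 (mod 42)
Result: 10^16 ≡ 4 (mod 42)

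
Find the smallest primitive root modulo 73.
5

A primitive root g modulo p has order p-1 = 72
Prime divisors of 72: [2, 3]
g is a primitive root iff g^(72/q) ≢ 1 (mod 73) for each prime divisor q
Testing small values:
  g = 2: 2^36 ≡ 1, 2^24 ≡ 64 (mod 73) → 2^36 ≡ 1, not primitive root
  g = 3: 3^36 ≡ 1, 3^24 ≡ 1 (mod 73) → 3^36 ≡ 1, not primitive root
  g = 4: 4^36 ≡ 1, 4^24 ≡ 8 (mod 73) → 4^36 ≡ 1, not primitive root
  g = 5: 5^36 ≡ 72, 5^24 ≡ 8 (mod 73) → none is 1, primitive root!
The smallest primitive root is 5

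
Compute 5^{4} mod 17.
13

Using successive squaring:
Binary expansion of 4: 100
Powers of 5 mod 17 (each is the square of the previous):
  5^1 ≡ 5 (mod 17)
  5^2 ≡ 5² = 25 ≡ 8 (mod 17)
  5^4 ≡ 8² = 64 ≡ 13 (mod 17)
4 is a power of 2, so 5^4 is the last square: ≡ 13 (mod 17)
Result: 5^4 ≡ 13 (mod 17)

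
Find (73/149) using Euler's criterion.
(73/149) = 73^{74} mod 149 = 1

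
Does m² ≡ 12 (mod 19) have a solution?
By Euler's criterion: 12^{9} ≡ 18 (mod 19). Since this equals -1 (≡ 18), 12 is not a QR.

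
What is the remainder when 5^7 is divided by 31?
7 = 4 + 2 + 1 (binary 111). Repeated squaring mod 31: 5^1 ≡ 5; 5^2 ≡ 5² = 25 ≡ 25; 5^4 ≡ 25² = 625 ≡ 5. Multiply: 5^7 = 5^4 × 5^2 × 5^1 ≡ 5 × 25 × 5 (mod 31): 5 × 25 = 125 ≡ 1; 1 × 5 = 5 ≡ 5. So 5^7 ≡ 5 (mod 31).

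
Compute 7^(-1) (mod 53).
38

Using Extended Euclidean Algorithm:
gcd(7, 53) = 1
Bezout coefficients: 7 × -15 + 53 × 2 = 1
So 7 × -15 ≡ 1 (mod 53)
The inverse is -15 mod 53 = 38
Verification: 7 × 38 = 266 = 5 × 53 + 1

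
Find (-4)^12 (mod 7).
Using Fermat: (-4)^{6} ≡ 1 (mod 7). 12 ≡ 0 (mod 6). So (-4)^{12} ≡ (-4)^{0} ≡ 1 (mod 7)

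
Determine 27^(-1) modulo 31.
27^(-1) ≡ 23 (mod 31). Verification: 27 × 23 = 621 ≡ 1 (mod 31)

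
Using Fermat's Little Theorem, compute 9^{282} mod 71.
10

By Fermat's Little Theorem, a^(p-1) ≡ 1 (mod p) for prime p and gcd(a, p) = 1
Here p = 71, so 9^70 ≡ 1 (mod 71)
We can reduce the exponent: 282 mod 70 = 2
So 9^282 ≡ 9^2 (mod 71)
Computing: 9^2 mod 71 = 10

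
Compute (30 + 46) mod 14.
6

(30 + 46) = 76
76 mod 14 = 6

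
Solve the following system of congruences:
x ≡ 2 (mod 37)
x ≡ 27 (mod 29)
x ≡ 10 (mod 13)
8031

Using the Chinese Remainder Theorem:
M = product of moduli = 13949
For equation 1: M_1 = 377, 377 ≡ 7 (mod 37), inverse of 377 mod 37 is 16 (check: 7 × 16 = 112 ≡ 1 (mod 37))
For equation 2: M_2 = 481, 481 ≡ 17 (mod 29), inverse of 481 mod 29 is 12 (check: 17 × 12 = 204 ≡ 1 (mod 29))
For equation 3: M_3 = 1073, 1073 ≡ 7 (mod 13), inverse of 1073 mod 13 is 2 (check: 7 × 2 = 14 ≡ 1 (mod 13))
Combine: x ≡ Σ r_i×M_i×(M_i⁻¹ mod m_i) = 2×377×16 + 27×481×12 + 10×1073×2 = 12064 + 155844 + 21460 = 189368
189368 mod 13949 = 8031
x ≡ 8031 (mod 13949)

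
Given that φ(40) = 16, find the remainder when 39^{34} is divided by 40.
By Euler: 39^{16} ≡ 1 (mod 40) since gcd(39, 40) = 1. 34 = 2×16 + 2. So 39^{34} ≡ 39^{2} ≡ 1 (mod 40)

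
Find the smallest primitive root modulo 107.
2

A primitive root g modulo p has order p-1 = 106
Prime divisors of 106: [2, 53]
g is a primitive root iff g^(106/q) ≢ 1 (mod 107) for each prime divisor q
Testing small values:
  g = 2: 2^53 ≡ 106, 2^2 ≡ 4 (mod 107) → none is 1, primitive root!
The smallest primitive root is 2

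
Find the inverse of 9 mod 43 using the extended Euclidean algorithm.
Extended GCD: 9(-19) + 43(4) = 1. So 9^(-1) ≡ 24 ≡ 24 (mod 43). Verify: 9 × 24 = 216 ≡ 1 (mod 43)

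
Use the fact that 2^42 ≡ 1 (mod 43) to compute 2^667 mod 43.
By Fermat: 2^{42} ≡ 1 (mod 43). 667 ≡ 37 (mod 42). So 2^{667} ≡ 2^{37} ≡ 39 (mod 43)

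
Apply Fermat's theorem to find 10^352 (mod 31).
By Fermat: 10^{30} ≡ 1 (mod 31). 352 ≡ 22 (mod 30). So 10^{352} ≡ 10^{22} ≡ 20 (mod 31)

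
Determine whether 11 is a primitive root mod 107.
p - 1 = 106 has prime divisors 2, 53. Check 11^(106/q) mod 107 for each: 11^(106/2) = 11^53 ≡ 1, 11^(106/53) = 11^2 ≡ 14 (mod 107). Since 11^53 ≡ 1 (mod 107), the order of 11 divides 53 (in fact the order is 53) ≠ 106, so it is not a primitive root.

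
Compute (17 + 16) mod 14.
5

(17 + 16) = 33
33 mod 14 = 5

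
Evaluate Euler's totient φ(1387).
1296

Prime factorization: 1387 = 19 × 73
Using the formula φ(n) = n × Π(1 - 1/p) for each prime factor p:
φ(1387) = 1387 × (1 - 1/19) × (1 - 1/73)
φ(1387) = 1296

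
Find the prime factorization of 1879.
1879

Divide by primes starting from smallest:
1879 ÷ 1879 = 1

1879 = 1879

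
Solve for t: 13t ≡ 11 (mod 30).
17

Since gcd(13, 30) = 1 divides 11, a solution exists.
Multiply both sides by the inverse of 13 mod 30:
  13^(-1) mod 30 = 7
  x ≡ 7 × 11 ≡ 77 ≡ 17 (mod 30)
Verification: 13 × 17 = 221 = 7 × 30 + 11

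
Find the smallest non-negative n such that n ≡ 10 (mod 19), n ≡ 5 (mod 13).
200

Using the Chinese Remainder Theorem:
M = product of moduli = 247
For equation 1: M_1 = 13, 13 ≡ 13 (mod 19), inverse of 13 mod 19 is 3 (check: 13 × 3 = 39 ≡ 1 (mod 19))
For equation 2: M_2 = 19, 19 ≡ 6 (mod 13), inverse of 19 mod 13 is 11 (check: 6 × 11 = 66 ≡ 1 (mod 13))
Combine: n ≡ Σ r_i×M_i×(M_i⁻¹ mod m_i) = 10×13×3 + 5×19×11 = 390 + 1045 = 1435
1435 mod 247 = 200
n ≡ 200 (mod 247)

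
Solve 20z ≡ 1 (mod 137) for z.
20^(-1) ≡ 48 (mod 137). Verification: 20 × 48 = 960 ≡ 1 (mod 137)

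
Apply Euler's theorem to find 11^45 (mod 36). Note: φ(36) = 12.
By Euler: 11^{12} ≡ 1 (mod 36) since gcd(11, 36) = 1. 45 = 3×12 + 9. So 11^{45} ≡ 11^{9} ≡ 35 (mod 36)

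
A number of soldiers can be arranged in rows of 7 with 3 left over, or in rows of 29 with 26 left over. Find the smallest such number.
M = 7 × 29 = 203. M₁ = 29, y₁ ≡ 1 (mod 7). M₂ = 7, y₂ ≡ 25 (mod 29). t = 3×29×1 + 26×7×25 ≡ 171 (mod 203). The smallest positive such number is 171.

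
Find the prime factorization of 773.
773

Divide by primes starting from smallest:
773 ÷ 773 = 1

773 = 773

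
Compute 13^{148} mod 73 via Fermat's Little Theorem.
18

By Fermat's Little Theorem, a^(p-1) ≡ 1 (mod p) for prime p and gcd(a, p) = 1
Here p = 73, so 13^72 ≡ 1 (mod 73)
We can reduce the exponent: 148 mod 72 = 4
So 13^148 ≡ 13^4 (mod 73)
Computing: 13^4 mod 73 = 18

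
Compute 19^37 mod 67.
Using repeated squaring. 37 = 32 + 4 + 1 (binary 100101). Repeated squaring mod 67: 19^1 ≡ 19; 19^2 ≡ 19² = 361 ≡ 26; 19^4 ≡ 26² = 676 ≡ 6; 19^8 ≡ 6² = 36 ≡ 36; 19^16 ≡ 36² = 1296 ≡ 23; 19^32 ≡ 23² = 529 ≡ 60. Multiply: 19^37 = 19^32 × 19^4 × 19^1 ≡ 60 × 6 × 19 (mod 67): 60 × 6 = 360 ≡ 25; 25 × 19 = 475 ≡ 6. So 19^37 ≡ 6 (mod 67).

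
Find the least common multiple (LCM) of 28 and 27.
756

First find GCD(28, 27) using the Euclidean algorithm:
28 = 1 × 27 + 1
27 = 27 × 1 + 0
GCD(28, 27) = 1

LCM formula: LCM(a, b) = (a × b) / GCD(a, b)
LCM(28, 27) = (28 × 27) / 1
LCM(28, 27) = 756 / 1
LCM(28, 27) = 756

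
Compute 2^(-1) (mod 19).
10

Using Extended Euclidean Algorithm:
gcd(2, 19) = 1
Bezout coefficients: 2 × -9 + 19 × 1 = 1
So 2 × -9 ≡ 1 (mod 19)
The inverse is -9 mod 19 = 10
Verification: 2 × 10 = 20 = 1 × 19 + 1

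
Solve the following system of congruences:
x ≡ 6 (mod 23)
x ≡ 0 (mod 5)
75

Using the Chinese Remainder Theorem:
M = product of moduli = 115
For equation 1: M_1 = 5, 5 ≡ 5 (mod 23), inverse of 5 mod 23 is 14 (check: 5 × 14 = 70 ≡ 1 (mod 23))
For equation 2: M_2 = 23, 23 ≡ 3 (mod 5), inverse of 23 mod 5 is 2 (check: 3 × 2 = 6 ≡ 1 (mod 5))
Combine: x ≡ Σ r_i×M_i×(M_i⁻¹ mod m_i) = 6×5×14 + 0×23×2 = 420 + 0 = 420
420 mod 115 = 75
x ≡ 75 (mod 115)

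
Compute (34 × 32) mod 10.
8

(34 × 32) = 1088
1088 mod 10 = 8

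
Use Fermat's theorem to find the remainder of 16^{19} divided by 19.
16

By Fermat's Little Theorem, a^(p-1) ≡ 1 (mod p) for prime p and gcd(a, p) = 1
Here p = 19, so 16^18 ≡ 1 (mod 19)
We can reduce the exponent: 19 mod 18 = 1
So 16^19 ≡ 16^1 (mod 19)
Computing: 16^1 mod 19 = 16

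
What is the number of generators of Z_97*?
Number of primitive roots mod 97 = φ(96) = 32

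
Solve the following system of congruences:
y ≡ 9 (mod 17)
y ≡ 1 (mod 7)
43

Using the Chinese Remainder Theorem:
M = product of moduli = 119
For equation 1: M_1 = 7, 7 ≡ 7 (mod 17), inverse of 7 mod 17 is 5 (check: 7 × 5 = 35 ≡ 1 (mod 17))
For equation 2: M_2 = 17, 17 ≡ 3 (mod 7), inverse of 17 mod 7 is 5 (check: 3 × 5 = 15 ≡ 1 (mod 7))
Combine: y ≡ Σ r_i×M_i×(M_i⁻¹ mod m_i) = 9×7×5 + 1×17×5 = 315 + 85 = 400
400 mod 119 = 43
y ≡ 43 (mod 119)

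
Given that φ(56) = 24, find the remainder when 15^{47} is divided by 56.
By Euler: 15^{24} ≡ 1 (mod 56) since gcd(15, 56) = 1. 47 = 1×24 + 23. So 15^{47} ≡ 15^{23} ≡ 15 (mod 56)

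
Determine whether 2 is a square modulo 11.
By Euler's criterion: 2^{5} ≡ 10 (mod 11). Since this equals -1 (≡ 10), 2 is not a QR.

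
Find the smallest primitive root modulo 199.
p - 1 = 198 has prime divisors 2, 3, 11. h is a primitive root mod 199 iff h^(198/q) ≢ 1 (mod 199) for each such q.
h = 2: 2^99 ≡ 1, 2^66 ≡ 106, 2^18 ≡ 61 (mod 199); 2^99 ≡ 1, so not a primitive root.
h = 3: 3^99 ≡ 198, 3^66 ≡ 106, 3^18 ≡ 125 (mod 199); none is 1, so 3 has order 198 and is a primitive root.
The smallest primitive root mod 199 is g = 3.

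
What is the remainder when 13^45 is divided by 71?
Using repeated squaring. 45 = 32 + 8 + 4 + 1 (binary 101101). Repeated squaring mod 71: 13^1 ≡ 13; 13^2 ≡ 13² = 169 ≡ 27; 13^4 ≡ 27² = 729 ≡ 19; 13^8 ≡ 19² = 361 ≡ 6; 13^16 ≡ 6² = 36 ≡ 36; 13^32 ≡ 36² = 1296 ≡ 18. Multiply: 13^45 = 13^32 × 13^8 × 13^4 × 13^1 ≡ 18 × 6 × 19 × 13 (mod 71): 18 × 6 = 108 ≡ 37; 37 × 19 = 703 ≡ 64; 64 × 13 = 832 ≡ 51. So 13^45 ≡ 51 (mod 71).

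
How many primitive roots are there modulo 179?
Number of primitive roots mod 179 = φ(178) = 88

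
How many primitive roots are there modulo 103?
32

The number of primitive roots modulo p is φ(p-1) = φ(102)
φ(102) = 32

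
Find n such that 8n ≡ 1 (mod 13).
8^(-1) ≡ 5 (mod 13). Verification: 8 × 5 = 40 ≡ 1 (mod 13)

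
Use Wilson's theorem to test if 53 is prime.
(52)! mod 53 = 52. Since 52 ≡ -1 (mod 53), 53 is prime.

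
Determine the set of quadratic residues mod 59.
QRs mod 59: {1, 3, 4, 5, 7, 9, 12, 15, 16, 17, 19, 20, 21, 22, 25, 26, 27, 28, 29, 35, 36, 41, 45, 46, 48, 49, 51, 53, 57}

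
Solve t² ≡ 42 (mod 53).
The square roots of 42 mod 53 are 28 and 25. Verify: 28² = 784 ≡ 42 (mod 53)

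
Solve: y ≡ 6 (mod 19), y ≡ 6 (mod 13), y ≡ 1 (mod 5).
M = 19 × 13 × 5 = 1235. M₁ = 65, y₁ ≡ 12 (mod 19). M₂ = 95, y₂ ≡ 10 (mod 13). M₃ = 247, y₃ ≡ 3 (mod 5). y = 6×65×12 + 6×95×10 + 1×247×3 ≡ 6 (mod 1235)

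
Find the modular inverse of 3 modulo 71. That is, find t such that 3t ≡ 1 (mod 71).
24

Using Extended Euclidean Algorithm:
gcd(3, 71) = 1
Bezout coefficients: 3 × 24 + 71 × -1 = 1
So 3 × 24 ≡ 1 (mod 71)
The inverse is 24 mod 71 = 24
Verification: 3 × 24 = 72 = 1 × 71 + 1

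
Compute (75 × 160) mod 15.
0

(75 × 160) = 12000
12000 mod 15 = 0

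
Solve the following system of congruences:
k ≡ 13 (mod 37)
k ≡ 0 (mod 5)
50

Using the Chinese Remainder Theorem:
M = product of moduli = 185
For equation 1: M_1 = 5, 5 ≡ 5 (mod 37), inverse of 5 mod 37 is 15 (check: 5 × 15 = 75 ≡ 1 (mod 37))
For equation 2: M_2 = 37, 37 ≡ 2 (mod 5), inverse of 37 mod 5 is 3 (check: 2 × 3 = 6 ≡ 1 (mod 5))
Combine: k ≡ Σ r_i×M_i×(M_i⁻¹ mod m_i) = 13×5×15 + 0×37×3 = 975 + 0 = 975
975 mod 185 = 50
k ≡ 50 (mod 185)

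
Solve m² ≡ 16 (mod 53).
The square roots of 16 mod 53 are 49 and 4. Verify: 49² = 2401 ≡ 16 (mod 53)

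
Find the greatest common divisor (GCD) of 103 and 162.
1

Using the Euclidean algorithm:
103 = 0 × 162 + 103
162 = 1 × 103 + 59
103 = 1 × 59 + 44
59 = 1 × 44 + 15
44 = 2 × 15 + 14
15 = 1 × 14 + 1
14 = 14 × 1 + 0

GCD(103, 162) = 1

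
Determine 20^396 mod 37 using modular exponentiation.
Using Fermat: 20^{36} ≡ 1 (mod 37). 396 ≡ 0 (mod 36). So 20^{396} ≡ 20^{0} ≡ 1 (mod 37)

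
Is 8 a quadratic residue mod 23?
By Euler's criterion: 8^{11} ≡ 1 (mod 23). Since this equals 1, 8 is a QR.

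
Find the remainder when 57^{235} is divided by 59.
By Fermat: 57^{58} ≡ 1 (mod 59). 235 = 4×58 + 3. So 57^{235} ≡ 57^{3} ≡ 51 (mod 59)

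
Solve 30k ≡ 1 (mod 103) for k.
79

Using Extended Euclidean Algorithm:
gcd(30, 103) = 1
Bezout coefficients: 30 × -24 + 103 × 7 = 1
So 30 × -24 ≡ 1 (mod 103)
The inverse is -24 mod 103 = 79
Verification: 30 × 79 = 2370 = 23 × 103 + 1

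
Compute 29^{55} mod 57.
29

Using successive squaring:
Binary expansion of 55: 110111
Powers of 29 mod 57 (each is the square of the previous):
  29^1 ≡ 29 (mod 57)
  29^2 ≡ 29² = 841 ≡ 43 (mod 57)
  29^4 ≡ 43² = 1849 ≡ 25 (mod 57)
  29^8 ≡ 25² = 625 ≡ 55 (mod 57)
  29^16 ≡ 55² = 3025 ≡ 4 (mod 57)
  29^32 ≡ 4² = 16 ≡ 16 (mod 57)
55 = 32 + 16 + 4 + 2 + 1, so 29^55 = 29^32 × 29^16 × 29^4 × 29^2 × 29^1 ≡ 16 × 4 × 25 × 43 × 29 (mod 57)
Multiplying step by step:
  16 × 4 = 64 ≡ 7 (mod 57)
  7 × 25 = 175 ≡ 4 (mod 57)
  4 × 43 = 172 ≡ 1 (mod 57)
  1 × 29 = 29 ≡ 29 (mod 57)
Result: 29^55 ≡ 29 (mod 57)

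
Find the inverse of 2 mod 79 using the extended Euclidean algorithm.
Extended GCD: 2(-39) + 79(1) = 1. So 2^(-1) ≡ 40 ≡ 40 (mod 79). Verify: 2 × 40 = 80 ≡ 1 (mod 79)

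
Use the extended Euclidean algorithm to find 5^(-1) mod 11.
Extended GCD: 5(-2) + 11(1) = 1. So 5^(-1) ≡ 9 ≡ 9 (mod 11). Verify: 5 × 9 = 45 ≡ 1 (mod 11)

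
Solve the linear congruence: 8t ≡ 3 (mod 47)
18

Since gcd(8, 47) = 1 divides 3, a solution exists.
Multiply both sides by the inverse of 8 mod 47:
  8^(-1) mod 47 = 6
  x ≡ 6 × 3 ≡ 18 ≡ 18 (mod 47)
Verification: 8 × 18 = 144 = 3 × 47 + 3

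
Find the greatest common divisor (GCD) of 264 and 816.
24

Using the Euclidean algorithm:
264 = 0 × 816 + 264
816 = 3 × 264 + 24
264 = 11 × 24 + 0

GCD(264, 816) = 24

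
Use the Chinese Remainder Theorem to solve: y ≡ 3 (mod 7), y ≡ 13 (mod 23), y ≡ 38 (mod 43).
6660

Using the Chinese Remainder Theorem:
M = product of moduli = 6923
For equation 1: M_1 = 989, 989 ≡ 2 (mod 7), inverse of 989 mod 7 is 4 (check: 2 × 4 = 8 ≡ 1 (mod 7))
For equation 2: M_2 = 301, 301 ≡ 2 (mod 23), inverse of 301 mod 23 is 12 (check: 2 × 12 = 24 ≡ 1 (mod 23))
For equation 3: M_3 = 161, 161 ≡ 32 (mod 43), inverse of 161 mod 43 is 39 (check: 32 × 39 = 1248 ≡ 1 (mod 43))
Combine: y ≡ Σ r_i×M_i×(M_i⁻¹ mod m_i) = 3×989×4 + 13×301×12 + 38×161×39 = 11868 + 46956 + 238602 = 297426
297426 mod 6923 = 6660
y ≡ 6660 (mod 6923)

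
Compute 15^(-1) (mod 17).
15^(-1) ≡ 8 (mod 17). Verification: 15 × 8 = 120 ≡ 1 (mod 17)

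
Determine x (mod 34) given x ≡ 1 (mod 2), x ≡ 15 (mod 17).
15

Using the Chinese Remainder Theorem:
M = product of moduli = 34
For equation 1: M_1 = 17, 17 ≡ 1 (mod 2), inverse of 17 mod 2 is 1 (check: 1 × 1 = 1 ≡ 1 (mod 2))
For equation 2: M_2 = 2, 2 ≡ 2 (mod 17), inverse of 2 mod 17 is 9 (check: 2 × 9 = 18 ≡ 1 (mod 17))
Combine: x ≡ Σ r_i×M_i×(M_i⁻¹ mod m_i) = 1×17×1 + 15×2×9 = 17 + 270 = 287
287 mod 34 = 15
x ≡ 15 (mod 34)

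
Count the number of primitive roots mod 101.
Number of primitive roots mod 101 = φ(100) = 40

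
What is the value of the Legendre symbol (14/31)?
(14/31) = 14^{15} mod 31 = 1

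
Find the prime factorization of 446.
2 × 223

Divide by primes starting from smallest:
446 ÷ 2 = 223
223 ÷ 223 = 1

446 = 2 × 223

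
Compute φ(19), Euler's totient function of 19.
18

Prime factorization: 19 = 19
Using the formula φ(n) = n × Π(1 - 1/p) for each prime factor p:
φ(19) = 19 × (1 - 1/19)
φ(19) = 18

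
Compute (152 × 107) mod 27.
10

(152 × 107) = 16264
16264 mod 27 = 10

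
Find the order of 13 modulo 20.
Powers of 13 mod 20: 13^1≡13, 13^2≡9, 13^3≡17, 13^4≡1. Order = 4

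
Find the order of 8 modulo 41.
Powers of 8 mod 41: 8^1≡8, 8^2≡23, 8^3≡20, 8^4≡37, 8^5≡9, 8^6≡31, 8^7≡2, 8^8≡16, 8^9≡5, 8^10≡40, 8^11≡33, 8^12≡18, 8^13≡21, 8^14≡4, 8^15≡32, 8^16≡10, 8^17≡39, 8^18≡25, 8^19≡36, 8^20≡1. Order = 20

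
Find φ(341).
300

Prime factorization: 341 = 11 × 31
Using the formula φ(n) = n × Π(1 - 1/p) for each prime factor p:
φ(341) = 341 × (1 - 1/11) × (1 - 1/31)
φ(341) = 300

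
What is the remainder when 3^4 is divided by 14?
4 = 4 (binary 100). Repeated squaring mod 14: 3^1 ≡ 3; 3^2 ≡ 3² = 9 ≡ 9; 3^4 ≡ 9² = 81 ≡ 11. So 3^4 ≡ 11 (mod 14).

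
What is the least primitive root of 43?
3

A primitive root g modulo p has order p-1 = 42
Prime divisors of 42: [2, 3, 7]
g is a primitive root iff g^(42/q) ≢ 1 (mod 43) for each prime divisor q
Testing small values:
  g = 2: 2^21 ≡ 42, 2^14 ≡ 1, 2^6 ≡ 21 (mod 43) → 2^14 ≡ 1, not primitive root
  g = 3: 3^21 ≡ 42, 3^14 ≡ 36, 3^6 ≡ 41 (mod 43) → none is 1, primitive root!
The smallest primitive root is 3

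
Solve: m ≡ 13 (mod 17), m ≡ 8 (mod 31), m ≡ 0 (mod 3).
M = 17 × 31 × 3 = 1581. M₁ = 93, y₁ ≡ 15 (mod 17). M₂ = 51, y₂ ≡ 14 (mod 31). M₃ = 527, y₃ ≡ 2 (mod 3). m = 13×93×15 + 8×51×14 + 0×527×2 ≡ 132 (mod 1581)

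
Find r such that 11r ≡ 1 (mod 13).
11^(-1) ≡ 6 (mod 13). Verification: 11 × 6 = 66 ≡ 1 (mod 13)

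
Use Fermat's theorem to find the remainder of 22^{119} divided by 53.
2

By Fermat's Little Theorem, a^(p-1) ≡ 1 (mod p) for prime p and gcd(a, p) = 1
Here p = 53, so 22^52 ≡ 1 (mod 53)
We can reduce the exponent: 119 mod 52 = 15
So 22^119 ≡ 22^15 (mod 53)
Computing: 22^15 mod 53 = 2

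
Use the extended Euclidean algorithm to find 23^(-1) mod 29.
Extended GCD: 23(-5) + 29(4) = 1. So 23^(-1) ≡ 24 ≡ 24 (mod 29). Verify: 23 × 24 = 552 ≡ 1 (mod 29)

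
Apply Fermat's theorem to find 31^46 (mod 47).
By Fermat's Little Theorem, 31^{46} ≡ 1 (mod 47) since 47 is prime and gcd(31, 47) = 1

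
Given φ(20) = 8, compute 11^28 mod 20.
By Euler: 11^{8} ≡ 1 (mod 20) since gcd(11, 20) = 1. 28 = 3×8 + 4. So 11^{28} ≡ 11^{4} ≡ 1 (mod 20)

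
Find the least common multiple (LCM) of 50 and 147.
7350

First find GCD(50, 147) using the Euclidean algorithm:
50 = 0 × 147 + 50
147 = 2 × 50 + 47
50 = 1 × 47 + 3
47 = 15 × 3 + 2
3 = 1 × 2 + 1
2 = 2 × 1 + 0
GCD(50, 147) = 1

LCM formula: LCM(a, b) = (a × b) / GCD(a, b)
LCM(50, 147) = (50 × 147) / 1
LCM(50, 147) = 7350 / 1
LCM(50, 147) = 7350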